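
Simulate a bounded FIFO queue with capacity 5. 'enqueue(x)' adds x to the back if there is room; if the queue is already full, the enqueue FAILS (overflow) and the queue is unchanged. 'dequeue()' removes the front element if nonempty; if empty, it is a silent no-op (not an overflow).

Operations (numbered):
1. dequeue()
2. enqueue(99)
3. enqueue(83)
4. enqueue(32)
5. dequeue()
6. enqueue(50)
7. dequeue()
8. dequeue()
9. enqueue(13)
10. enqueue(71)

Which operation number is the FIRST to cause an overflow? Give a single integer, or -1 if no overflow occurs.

1. dequeue(): empty, no-op, size=0
2. enqueue(99): size=1
3. enqueue(83): size=2
4. enqueue(32): size=3
5. dequeue(): size=2
6. enqueue(50): size=3
7. dequeue(): size=2
8. dequeue(): size=1
9. enqueue(13): size=2
10. enqueue(71): size=3

Answer: -1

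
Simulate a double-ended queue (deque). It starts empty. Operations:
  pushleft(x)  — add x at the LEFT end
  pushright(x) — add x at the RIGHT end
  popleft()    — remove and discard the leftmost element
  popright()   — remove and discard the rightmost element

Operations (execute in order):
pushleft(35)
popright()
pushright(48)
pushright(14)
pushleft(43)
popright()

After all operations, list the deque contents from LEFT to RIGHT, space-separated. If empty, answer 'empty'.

Answer: 43 48

Derivation:
pushleft(35): [35]
popright(): []
pushright(48): [48]
pushright(14): [48, 14]
pushleft(43): [43, 48, 14]
popright(): [43, 48]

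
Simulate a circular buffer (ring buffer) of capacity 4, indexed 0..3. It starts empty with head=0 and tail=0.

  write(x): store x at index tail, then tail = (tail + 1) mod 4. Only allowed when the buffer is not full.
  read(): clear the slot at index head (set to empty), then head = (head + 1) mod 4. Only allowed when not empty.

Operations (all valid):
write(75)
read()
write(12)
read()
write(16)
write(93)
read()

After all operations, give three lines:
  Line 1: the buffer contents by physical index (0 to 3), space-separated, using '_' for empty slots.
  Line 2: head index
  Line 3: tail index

Answer: _ _ _ 93
3
0

Derivation:
write(75): buf=[75 _ _ _], head=0, tail=1, size=1
read(): buf=[_ _ _ _], head=1, tail=1, size=0
write(12): buf=[_ 12 _ _], head=1, tail=2, size=1
read(): buf=[_ _ _ _], head=2, tail=2, size=0
write(16): buf=[_ _ 16 _], head=2, tail=3, size=1
write(93): buf=[_ _ 16 93], head=2, tail=0, size=2
read(): buf=[_ _ _ 93], head=3, tail=0, size=1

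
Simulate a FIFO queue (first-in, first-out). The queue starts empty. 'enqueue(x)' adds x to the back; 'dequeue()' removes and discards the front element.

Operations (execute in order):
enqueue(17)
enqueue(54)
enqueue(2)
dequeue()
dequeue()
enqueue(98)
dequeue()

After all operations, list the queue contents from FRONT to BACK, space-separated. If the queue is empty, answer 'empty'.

enqueue(17): [17]
enqueue(54): [17, 54]
enqueue(2): [17, 54, 2]
dequeue(): [54, 2]
dequeue(): [2]
enqueue(98): [2, 98]
dequeue(): [98]

Answer: 98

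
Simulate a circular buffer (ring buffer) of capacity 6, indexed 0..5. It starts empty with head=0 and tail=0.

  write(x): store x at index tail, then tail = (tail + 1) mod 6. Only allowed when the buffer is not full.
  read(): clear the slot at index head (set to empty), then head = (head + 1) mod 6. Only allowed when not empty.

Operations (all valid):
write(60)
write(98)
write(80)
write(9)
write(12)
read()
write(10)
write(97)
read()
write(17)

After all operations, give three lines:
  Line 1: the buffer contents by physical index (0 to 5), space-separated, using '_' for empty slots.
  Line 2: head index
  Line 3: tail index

write(60): buf=[60 _ _ _ _ _], head=0, tail=1, size=1
write(98): buf=[60 98 _ _ _ _], head=0, tail=2, size=2
write(80): buf=[60 98 80 _ _ _], head=0, tail=3, size=3
write(9): buf=[60 98 80 9 _ _], head=0, tail=4, size=4
write(12): buf=[60 98 80 9 12 _], head=0, tail=5, size=5
read(): buf=[_ 98 80 9 12 _], head=1, tail=5, size=4
write(10): buf=[_ 98 80 9 12 10], head=1, tail=0, size=5
write(97): buf=[97 98 80 9 12 10], head=1, tail=1, size=6
read(): buf=[97 _ 80 9 12 10], head=2, tail=1, size=5
write(17): buf=[97 17 80 9 12 10], head=2, tail=2, size=6

Answer: 97 17 80 9 12 10
2
2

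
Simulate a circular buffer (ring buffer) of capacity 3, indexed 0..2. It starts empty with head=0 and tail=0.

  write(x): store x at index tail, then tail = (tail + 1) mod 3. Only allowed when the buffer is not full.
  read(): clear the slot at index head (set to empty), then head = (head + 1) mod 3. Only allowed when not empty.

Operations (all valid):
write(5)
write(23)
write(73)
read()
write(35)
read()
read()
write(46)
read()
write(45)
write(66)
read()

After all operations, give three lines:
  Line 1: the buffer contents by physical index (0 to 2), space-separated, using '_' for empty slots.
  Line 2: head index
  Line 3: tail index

Answer: 66 _ 45
2
1

Derivation:
write(5): buf=[5 _ _], head=0, tail=1, size=1
write(23): buf=[5 23 _], head=0, tail=2, size=2
write(73): buf=[5 23 73], head=0, tail=0, size=3
read(): buf=[_ 23 73], head=1, tail=0, size=2
write(35): buf=[35 23 73], head=1, tail=1, size=3
read(): buf=[35 _ 73], head=2, tail=1, size=2
read(): buf=[35 _ _], head=0, tail=1, size=1
write(46): buf=[35 46 _], head=0, tail=2, size=2
read(): buf=[_ 46 _], head=1, tail=2, size=1
write(45): buf=[_ 46 45], head=1, tail=0, size=2
write(66): buf=[66 46 45], head=1, tail=1, size=3
read(): buf=[66 _ 45], head=2, tail=1, size=2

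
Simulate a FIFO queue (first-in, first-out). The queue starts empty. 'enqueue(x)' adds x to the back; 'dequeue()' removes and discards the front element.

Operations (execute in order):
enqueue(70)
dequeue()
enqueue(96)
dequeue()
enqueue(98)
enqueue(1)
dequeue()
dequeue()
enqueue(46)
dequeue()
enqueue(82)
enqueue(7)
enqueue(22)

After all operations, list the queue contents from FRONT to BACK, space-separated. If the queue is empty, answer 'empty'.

enqueue(70): [70]
dequeue(): []
enqueue(96): [96]
dequeue(): []
enqueue(98): [98]
enqueue(1): [98, 1]
dequeue(): [1]
dequeue(): []
enqueue(46): [46]
dequeue(): []
enqueue(82): [82]
enqueue(7): [82, 7]
enqueue(22): [82, 7, 22]

Answer: 82 7 22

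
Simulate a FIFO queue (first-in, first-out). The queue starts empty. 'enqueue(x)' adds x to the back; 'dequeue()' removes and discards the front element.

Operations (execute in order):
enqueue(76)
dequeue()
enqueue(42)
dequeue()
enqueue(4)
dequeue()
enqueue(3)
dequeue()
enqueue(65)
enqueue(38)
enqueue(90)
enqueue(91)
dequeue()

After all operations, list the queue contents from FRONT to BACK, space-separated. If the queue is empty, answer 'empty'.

enqueue(76): [76]
dequeue(): []
enqueue(42): [42]
dequeue(): []
enqueue(4): [4]
dequeue(): []
enqueue(3): [3]
dequeue(): []
enqueue(65): [65]
enqueue(38): [65, 38]
enqueue(90): [65, 38, 90]
enqueue(91): [65, 38, 90, 91]
dequeue(): [38, 90, 91]

Answer: 38 90 91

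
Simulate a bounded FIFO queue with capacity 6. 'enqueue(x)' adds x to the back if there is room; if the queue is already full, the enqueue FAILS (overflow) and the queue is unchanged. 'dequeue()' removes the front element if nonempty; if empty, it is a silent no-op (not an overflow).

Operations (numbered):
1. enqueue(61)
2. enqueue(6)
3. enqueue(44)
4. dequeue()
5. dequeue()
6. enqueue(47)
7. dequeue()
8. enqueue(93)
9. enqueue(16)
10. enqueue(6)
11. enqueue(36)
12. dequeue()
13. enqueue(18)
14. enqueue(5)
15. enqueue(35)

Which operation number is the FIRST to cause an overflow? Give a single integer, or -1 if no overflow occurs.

Answer: 15

Derivation:
1. enqueue(61): size=1
2. enqueue(6): size=2
3. enqueue(44): size=3
4. dequeue(): size=2
5. dequeue(): size=1
6. enqueue(47): size=2
7. dequeue(): size=1
8. enqueue(93): size=2
9. enqueue(16): size=3
10. enqueue(6): size=4
11. enqueue(36): size=5
12. dequeue(): size=4
13. enqueue(18): size=5
14. enqueue(5): size=6
15. enqueue(35): size=6=cap → OVERFLOW (fail)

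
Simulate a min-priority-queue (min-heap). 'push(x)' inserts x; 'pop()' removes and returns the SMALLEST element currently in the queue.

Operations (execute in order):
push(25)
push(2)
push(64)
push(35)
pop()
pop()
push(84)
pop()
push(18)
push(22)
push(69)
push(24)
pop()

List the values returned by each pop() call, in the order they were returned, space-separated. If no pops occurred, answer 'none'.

Answer: 2 25 35 18

Derivation:
push(25): heap contents = [25]
push(2): heap contents = [2, 25]
push(64): heap contents = [2, 25, 64]
push(35): heap contents = [2, 25, 35, 64]
pop() → 2: heap contents = [25, 35, 64]
pop() → 25: heap contents = [35, 64]
push(84): heap contents = [35, 64, 84]
pop() → 35: heap contents = [64, 84]
push(18): heap contents = [18, 64, 84]
push(22): heap contents = [18, 22, 64, 84]
push(69): heap contents = [18, 22, 64, 69, 84]
push(24): heap contents = [18, 22, 24, 64, 69, 84]
pop() → 18: heap contents = [22, 24, 64, 69, 84]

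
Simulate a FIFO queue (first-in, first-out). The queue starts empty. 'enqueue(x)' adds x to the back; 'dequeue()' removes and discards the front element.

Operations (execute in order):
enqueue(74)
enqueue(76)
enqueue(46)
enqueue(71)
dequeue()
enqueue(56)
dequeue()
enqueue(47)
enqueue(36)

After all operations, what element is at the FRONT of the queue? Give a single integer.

enqueue(74): queue = [74]
enqueue(76): queue = [74, 76]
enqueue(46): queue = [74, 76, 46]
enqueue(71): queue = [74, 76, 46, 71]
dequeue(): queue = [76, 46, 71]
enqueue(56): queue = [76, 46, 71, 56]
dequeue(): queue = [46, 71, 56]
enqueue(47): queue = [46, 71, 56, 47]
enqueue(36): queue = [46, 71, 56, 47, 36]

Answer: 46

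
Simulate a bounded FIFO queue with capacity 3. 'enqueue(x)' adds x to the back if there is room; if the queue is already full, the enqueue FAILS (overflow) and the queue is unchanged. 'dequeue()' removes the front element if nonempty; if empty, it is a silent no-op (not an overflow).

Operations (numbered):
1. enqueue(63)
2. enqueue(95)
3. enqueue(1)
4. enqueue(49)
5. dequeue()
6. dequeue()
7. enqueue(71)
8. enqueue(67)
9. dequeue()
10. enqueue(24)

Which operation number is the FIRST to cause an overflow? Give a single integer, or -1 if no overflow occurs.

Answer: 4

Derivation:
1. enqueue(63): size=1
2. enqueue(95): size=2
3. enqueue(1): size=3
4. enqueue(49): size=3=cap → OVERFLOW (fail)
5. dequeue(): size=2
6. dequeue(): size=1
7. enqueue(71): size=2
8. enqueue(67): size=3
9. dequeue(): size=2
10. enqueue(24): size=3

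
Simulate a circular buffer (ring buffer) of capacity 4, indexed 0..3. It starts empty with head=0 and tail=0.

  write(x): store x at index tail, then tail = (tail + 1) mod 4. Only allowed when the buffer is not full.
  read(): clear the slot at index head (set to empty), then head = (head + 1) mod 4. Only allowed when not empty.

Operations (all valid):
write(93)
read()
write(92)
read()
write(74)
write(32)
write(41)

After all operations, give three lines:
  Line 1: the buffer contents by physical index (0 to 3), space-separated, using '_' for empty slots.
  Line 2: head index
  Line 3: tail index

write(93): buf=[93 _ _ _], head=0, tail=1, size=1
read(): buf=[_ _ _ _], head=1, tail=1, size=0
write(92): buf=[_ 92 _ _], head=1, tail=2, size=1
read(): buf=[_ _ _ _], head=2, tail=2, size=0
write(74): buf=[_ _ 74 _], head=2, tail=3, size=1
write(32): buf=[_ _ 74 32], head=2, tail=0, size=2
write(41): buf=[41 _ 74 32], head=2, tail=1, size=3

Answer: 41 _ 74 32
2
1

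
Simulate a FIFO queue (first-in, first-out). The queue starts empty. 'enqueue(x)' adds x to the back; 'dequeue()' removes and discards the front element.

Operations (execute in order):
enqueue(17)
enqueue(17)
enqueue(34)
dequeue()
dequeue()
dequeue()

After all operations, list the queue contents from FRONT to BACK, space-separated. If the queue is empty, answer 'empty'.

Answer: empty

Derivation:
enqueue(17): [17]
enqueue(17): [17, 17]
enqueue(34): [17, 17, 34]
dequeue(): [17, 34]
dequeue(): [34]
dequeue(): []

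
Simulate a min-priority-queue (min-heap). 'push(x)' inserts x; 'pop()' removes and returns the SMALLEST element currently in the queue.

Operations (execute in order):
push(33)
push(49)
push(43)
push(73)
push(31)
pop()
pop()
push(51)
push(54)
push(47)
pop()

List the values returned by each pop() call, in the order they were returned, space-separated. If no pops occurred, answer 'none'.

Answer: 31 33 43

Derivation:
push(33): heap contents = [33]
push(49): heap contents = [33, 49]
push(43): heap contents = [33, 43, 49]
push(73): heap contents = [33, 43, 49, 73]
push(31): heap contents = [31, 33, 43, 49, 73]
pop() → 31: heap contents = [33, 43, 49, 73]
pop() → 33: heap contents = [43, 49, 73]
push(51): heap contents = [43, 49, 51, 73]
push(54): heap contents = [43, 49, 51, 54, 73]
push(47): heap contents = [43, 47, 49, 51, 54, 73]
pop() → 43: heap contents = [47, 49, 51, 54, 73]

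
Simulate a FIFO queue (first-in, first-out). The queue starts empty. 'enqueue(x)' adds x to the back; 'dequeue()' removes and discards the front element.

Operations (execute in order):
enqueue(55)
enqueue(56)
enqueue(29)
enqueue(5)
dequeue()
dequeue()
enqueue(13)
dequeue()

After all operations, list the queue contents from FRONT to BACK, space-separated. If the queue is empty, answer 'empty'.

enqueue(55): [55]
enqueue(56): [55, 56]
enqueue(29): [55, 56, 29]
enqueue(5): [55, 56, 29, 5]
dequeue(): [56, 29, 5]
dequeue(): [29, 5]
enqueue(13): [29, 5, 13]
dequeue(): [5, 13]

Answer: 5 13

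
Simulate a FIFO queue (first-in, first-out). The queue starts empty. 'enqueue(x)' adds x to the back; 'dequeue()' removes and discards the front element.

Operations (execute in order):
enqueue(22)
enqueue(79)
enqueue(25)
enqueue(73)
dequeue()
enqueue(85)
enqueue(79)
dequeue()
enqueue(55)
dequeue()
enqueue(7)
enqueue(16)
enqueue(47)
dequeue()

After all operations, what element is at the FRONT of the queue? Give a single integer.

Answer: 85

Derivation:
enqueue(22): queue = [22]
enqueue(79): queue = [22, 79]
enqueue(25): queue = [22, 79, 25]
enqueue(73): queue = [22, 79, 25, 73]
dequeue(): queue = [79, 25, 73]
enqueue(85): queue = [79, 25, 73, 85]
enqueue(79): queue = [79, 25, 73, 85, 79]
dequeue(): queue = [25, 73, 85, 79]
enqueue(55): queue = [25, 73, 85, 79, 55]
dequeue(): queue = [73, 85, 79, 55]
enqueue(7): queue = [73, 85, 79, 55, 7]
enqueue(16): queue = [73, 85, 79, 55, 7, 16]
enqueue(47): queue = [73, 85, 79, 55, 7, 16, 47]
dequeue(): queue = [85, 79, 55, 7, 16, 47]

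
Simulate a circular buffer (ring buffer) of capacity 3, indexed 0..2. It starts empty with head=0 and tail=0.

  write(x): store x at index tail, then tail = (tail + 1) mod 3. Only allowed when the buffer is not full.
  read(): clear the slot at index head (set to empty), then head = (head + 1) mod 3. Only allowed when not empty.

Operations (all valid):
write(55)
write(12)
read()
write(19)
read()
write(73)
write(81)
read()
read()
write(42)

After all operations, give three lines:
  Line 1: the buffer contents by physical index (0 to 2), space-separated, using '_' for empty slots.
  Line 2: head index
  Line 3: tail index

write(55): buf=[55 _ _], head=0, tail=1, size=1
write(12): buf=[55 12 _], head=0, tail=2, size=2
read(): buf=[_ 12 _], head=1, tail=2, size=1
write(19): buf=[_ 12 19], head=1, tail=0, size=2
read(): buf=[_ _ 19], head=2, tail=0, size=1
write(73): buf=[73 _ 19], head=2, tail=1, size=2
write(81): buf=[73 81 19], head=2, tail=2, size=3
read(): buf=[73 81 _], head=0, tail=2, size=2
read(): buf=[_ 81 _], head=1, tail=2, size=1
write(42): buf=[_ 81 42], head=1, tail=0, size=2

Answer: _ 81 42
1
0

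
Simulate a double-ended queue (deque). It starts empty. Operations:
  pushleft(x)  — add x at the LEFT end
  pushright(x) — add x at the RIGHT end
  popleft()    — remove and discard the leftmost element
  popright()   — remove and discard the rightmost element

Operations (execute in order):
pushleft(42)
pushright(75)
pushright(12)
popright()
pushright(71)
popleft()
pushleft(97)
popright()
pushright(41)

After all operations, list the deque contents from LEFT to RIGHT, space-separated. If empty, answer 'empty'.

Answer: 97 75 41

Derivation:
pushleft(42): [42]
pushright(75): [42, 75]
pushright(12): [42, 75, 12]
popright(): [42, 75]
pushright(71): [42, 75, 71]
popleft(): [75, 71]
pushleft(97): [97, 75, 71]
popright(): [97, 75]
pushright(41): [97, 75, 41]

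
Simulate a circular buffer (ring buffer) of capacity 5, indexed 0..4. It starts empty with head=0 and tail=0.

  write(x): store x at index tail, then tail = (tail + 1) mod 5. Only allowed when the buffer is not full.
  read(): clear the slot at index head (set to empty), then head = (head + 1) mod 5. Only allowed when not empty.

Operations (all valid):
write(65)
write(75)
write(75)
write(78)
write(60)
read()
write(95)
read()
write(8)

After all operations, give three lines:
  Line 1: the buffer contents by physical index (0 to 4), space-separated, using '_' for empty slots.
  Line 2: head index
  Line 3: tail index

Answer: 95 8 75 78 60
2
2

Derivation:
write(65): buf=[65 _ _ _ _], head=0, tail=1, size=1
write(75): buf=[65 75 _ _ _], head=0, tail=2, size=2
write(75): buf=[65 75 75 _ _], head=0, tail=3, size=3
write(78): buf=[65 75 75 78 _], head=0, tail=4, size=4
write(60): buf=[65 75 75 78 60], head=0, tail=0, size=5
read(): buf=[_ 75 75 78 60], head=1, tail=0, size=4
write(95): buf=[95 75 75 78 60], head=1, tail=1, size=5
read(): buf=[95 _ 75 78 60], head=2, tail=1, size=4
write(8): buf=[95 8 75 78 60], head=2, tail=2, size=5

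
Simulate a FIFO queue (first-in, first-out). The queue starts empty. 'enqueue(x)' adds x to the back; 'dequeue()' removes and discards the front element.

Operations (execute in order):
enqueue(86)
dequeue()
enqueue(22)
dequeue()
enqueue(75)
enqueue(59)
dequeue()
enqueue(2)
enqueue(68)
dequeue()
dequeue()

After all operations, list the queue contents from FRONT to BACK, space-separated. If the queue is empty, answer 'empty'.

Answer: 68

Derivation:
enqueue(86): [86]
dequeue(): []
enqueue(22): [22]
dequeue(): []
enqueue(75): [75]
enqueue(59): [75, 59]
dequeue(): [59]
enqueue(2): [59, 2]
enqueue(68): [59, 2, 68]
dequeue(): [2, 68]
dequeue(): [68]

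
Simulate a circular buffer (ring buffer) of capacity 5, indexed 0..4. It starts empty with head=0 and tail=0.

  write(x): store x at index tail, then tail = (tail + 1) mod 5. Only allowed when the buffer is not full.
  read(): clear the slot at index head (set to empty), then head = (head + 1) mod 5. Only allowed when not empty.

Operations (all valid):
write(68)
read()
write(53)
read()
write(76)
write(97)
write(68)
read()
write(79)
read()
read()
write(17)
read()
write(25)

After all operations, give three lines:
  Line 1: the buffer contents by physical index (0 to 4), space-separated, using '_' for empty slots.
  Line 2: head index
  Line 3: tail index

write(68): buf=[68 _ _ _ _], head=0, tail=1, size=1
read(): buf=[_ _ _ _ _], head=1, tail=1, size=0
write(53): buf=[_ 53 _ _ _], head=1, tail=2, size=1
read(): buf=[_ _ _ _ _], head=2, tail=2, size=0
write(76): buf=[_ _ 76 _ _], head=2, tail=3, size=1
write(97): buf=[_ _ 76 97 _], head=2, tail=4, size=2
write(68): buf=[_ _ 76 97 68], head=2, tail=0, size=3
read(): buf=[_ _ _ 97 68], head=3, tail=0, size=2
write(79): buf=[79 _ _ 97 68], head=3, tail=1, size=3
read(): buf=[79 _ _ _ 68], head=4, tail=1, size=2
read(): buf=[79 _ _ _ _], head=0, tail=1, size=1
write(17): buf=[79 17 _ _ _], head=0, tail=2, size=2
read(): buf=[_ 17 _ _ _], head=1, tail=2, size=1
write(25): buf=[_ 17 25 _ _], head=1, tail=3, size=2

Answer: _ 17 25 _ _
1
3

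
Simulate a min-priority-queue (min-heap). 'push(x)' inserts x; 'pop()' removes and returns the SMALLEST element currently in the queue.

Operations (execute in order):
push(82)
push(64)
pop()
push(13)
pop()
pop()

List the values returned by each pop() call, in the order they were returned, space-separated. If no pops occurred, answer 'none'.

push(82): heap contents = [82]
push(64): heap contents = [64, 82]
pop() → 64: heap contents = [82]
push(13): heap contents = [13, 82]
pop() → 13: heap contents = [82]
pop() → 82: heap contents = []

Answer: 64 13 82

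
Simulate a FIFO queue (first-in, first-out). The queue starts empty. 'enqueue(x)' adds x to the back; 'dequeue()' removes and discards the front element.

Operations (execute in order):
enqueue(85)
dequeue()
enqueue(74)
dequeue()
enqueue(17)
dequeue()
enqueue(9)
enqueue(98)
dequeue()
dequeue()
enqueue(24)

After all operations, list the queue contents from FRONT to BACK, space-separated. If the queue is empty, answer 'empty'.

enqueue(85): [85]
dequeue(): []
enqueue(74): [74]
dequeue(): []
enqueue(17): [17]
dequeue(): []
enqueue(9): [9]
enqueue(98): [9, 98]
dequeue(): [98]
dequeue(): []
enqueue(24): [24]

Answer: 24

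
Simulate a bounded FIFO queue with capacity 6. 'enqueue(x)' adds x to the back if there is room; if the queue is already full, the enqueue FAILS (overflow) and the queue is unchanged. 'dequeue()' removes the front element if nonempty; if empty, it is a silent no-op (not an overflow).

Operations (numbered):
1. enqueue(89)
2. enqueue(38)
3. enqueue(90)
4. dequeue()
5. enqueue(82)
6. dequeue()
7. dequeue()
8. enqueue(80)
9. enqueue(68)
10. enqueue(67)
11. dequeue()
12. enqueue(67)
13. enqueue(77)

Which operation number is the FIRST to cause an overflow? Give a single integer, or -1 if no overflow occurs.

Answer: -1

Derivation:
1. enqueue(89): size=1
2. enqueue(38): size=2
3. enqueue(90): size=3
4. dequeue(): size=2
5. enqueue(82): size=3
6. dequeue(): size=2
7. dequeue(): size=1
8. enqueue(80): size=2
9. enqueue(68): size=3
10. enqueue(67): size=4
11. dequeue(): size=3
12. enqueue(67): size=4
13. enqueue(77): size=5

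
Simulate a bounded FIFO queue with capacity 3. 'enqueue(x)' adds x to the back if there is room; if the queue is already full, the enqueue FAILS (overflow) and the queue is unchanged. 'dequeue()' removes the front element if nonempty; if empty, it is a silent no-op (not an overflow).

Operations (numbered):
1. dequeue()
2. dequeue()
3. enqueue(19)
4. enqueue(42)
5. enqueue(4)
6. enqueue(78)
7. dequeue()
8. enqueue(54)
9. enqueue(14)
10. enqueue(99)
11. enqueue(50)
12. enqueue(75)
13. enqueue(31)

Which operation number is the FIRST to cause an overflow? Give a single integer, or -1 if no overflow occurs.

1. dequeue(): empty, no-op, size=0
2. dequeue(): empty, no-op, size=0
3. enqueue(19): size=1
4. enqueue(42): size=2
5. enqueue(4): size=3
6. enqueue(78): size=3=cap → OVERFLOW (fail)
7. dequeue(): size=2
8. enqueue(54): size=3
9. enqueue(14): size=3=cap → OVERFLOW (fail)
10. enqueue(99): size=3=cap → OVERFLOW (fail)
11. enqueue(50): size=3=cap → OVERFLOW (fail)
12. enqueue(75): size=3=cap → OVERFLOW (fail)
13. enqueue(31): size=3=cap → OVERFLOW (fail)

Answer: 6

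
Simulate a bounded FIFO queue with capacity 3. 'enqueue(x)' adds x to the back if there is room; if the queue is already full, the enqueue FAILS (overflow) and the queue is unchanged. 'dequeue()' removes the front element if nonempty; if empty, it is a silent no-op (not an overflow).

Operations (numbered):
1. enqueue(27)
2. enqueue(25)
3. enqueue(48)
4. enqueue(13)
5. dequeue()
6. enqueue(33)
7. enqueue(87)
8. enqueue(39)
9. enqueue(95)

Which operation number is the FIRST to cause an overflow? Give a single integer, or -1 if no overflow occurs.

1. enqueue(27): size=1
2. enqueue(25): size=2
3. enqueue(48): size=3
4. enqueue(13): size=3=cap → OVERFLOW (fail)
5. dequeue(): size=2
6. enqueue(33): size=3
7. enqueue(87): size=3=cap → OVERFLOW (fail)
8. enqueue(39): size=3=cap → OVERFLOW (fail)
9. enqueue(95): size=3=cap → OVERFLOW (fail)

Answer: 4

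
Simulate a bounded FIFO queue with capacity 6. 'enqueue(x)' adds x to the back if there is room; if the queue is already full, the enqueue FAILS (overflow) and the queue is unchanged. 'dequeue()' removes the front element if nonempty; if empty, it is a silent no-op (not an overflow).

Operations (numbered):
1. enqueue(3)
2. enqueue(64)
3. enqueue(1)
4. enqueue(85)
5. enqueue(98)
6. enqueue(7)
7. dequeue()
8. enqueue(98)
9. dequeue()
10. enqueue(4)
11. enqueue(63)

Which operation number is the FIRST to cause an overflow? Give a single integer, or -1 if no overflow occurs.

Answer: 11

Derivation:
1. enqueue(3): size=1
2. enqueue(64): size=2
3. enqueue(1): size=3
4. enqueue(85): size=4
5. enqueue(98): size=5
6. enqueue(7): size=6
7. dequeue(): size=5
8. enqueue(98): size=6
9. dequeue(): size=5
10. enqueue(4): size=6
11. enqueue(63): size=6=cap → OVERFLOW (fail)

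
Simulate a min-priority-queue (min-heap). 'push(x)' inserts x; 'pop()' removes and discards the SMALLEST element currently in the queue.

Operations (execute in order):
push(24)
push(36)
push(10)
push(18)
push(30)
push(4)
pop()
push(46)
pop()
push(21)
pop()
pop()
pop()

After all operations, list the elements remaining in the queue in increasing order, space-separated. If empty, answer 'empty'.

push(24): heap contents = [24]
push(36): heap contents = [24, 36]
push(10): heap contents = [10, 24, 36]
push(18): heap contents = [10, 18, 24, 36]
push(30): heap contents = [10, 18, 24, 30, 36]
push(4): heap contents = [4, 10, 18, 24, 30, 36]
pop() → 4: heap contents = [10, 18, 24, 30, 36]
push(46): heap contents = [10, 18, 24, 30, 36, 46]
pop() → 10: heap contents = [18, 24, 30, 36, 46]
push(21): heap contents = [18, 21, 24, 30, 36, 46]
pop() → 18: heap contents = [21, 24, 30, 36, 46]
pop() → 21: heap contents = [24, 30, 36, 46]
pop() → 24: heap contents = [30, 36, 46]

Answer: 30 36 46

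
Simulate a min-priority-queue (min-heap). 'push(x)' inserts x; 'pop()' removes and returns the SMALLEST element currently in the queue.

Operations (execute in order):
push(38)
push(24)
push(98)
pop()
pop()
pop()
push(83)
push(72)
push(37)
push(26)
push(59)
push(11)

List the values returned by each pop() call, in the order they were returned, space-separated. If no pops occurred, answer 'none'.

Answer: 24 38 98

Derivation:
push(38): heap contents = [38]
push(24): heap contents = [24, 38]
push(98): heap contents = [24, 38, 98]
pop() → 24: heap contents = [38, 98]
pop() → 38: heap contents = [98]
pop() → 98: heap contents = []
push(83): heap contents = [83]
push(72): heap contents = [72, 83]
push(37): heap contents = [37, 72, 83]
push(26): heap contents = [26, 37, 72, 83]
push(59): heap contents = [26, 37, 59, 72, 83]
push(11): heap contents = [11, 26, 37, 59, 72, 83]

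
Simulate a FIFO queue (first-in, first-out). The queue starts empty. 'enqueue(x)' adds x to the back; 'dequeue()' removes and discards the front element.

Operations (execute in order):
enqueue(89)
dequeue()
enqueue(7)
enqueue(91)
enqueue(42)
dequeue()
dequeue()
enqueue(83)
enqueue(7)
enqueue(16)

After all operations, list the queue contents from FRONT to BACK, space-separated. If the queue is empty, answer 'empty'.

Answer: 42 83 7 16

Derivation:
enqueue(89): [89]
dequeue(): []
enqueue(7): [7]
enqueue(91): [7, 91]
enqueue(42): [7, 91, 42]
dequeue(): [91, 42]
dequeue(): [42]
enqueue(83): [42, 83]
enqueue(7): [42, 83, 7]
enqueue(16): [42, 83, 7, 16]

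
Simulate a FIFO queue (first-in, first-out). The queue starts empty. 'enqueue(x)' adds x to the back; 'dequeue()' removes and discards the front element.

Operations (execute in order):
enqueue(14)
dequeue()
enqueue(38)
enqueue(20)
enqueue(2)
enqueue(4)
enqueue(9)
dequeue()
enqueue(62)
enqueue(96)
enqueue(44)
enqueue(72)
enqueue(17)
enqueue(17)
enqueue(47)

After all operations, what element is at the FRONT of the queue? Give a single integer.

enqueue(14): queue = [14]
dequeue(): queue = []
enqueue(38): queue = [38]
enqueue(20): queue = [38, 20]
enqueue(2): queue = [38, 20, 2]
enqueue(4): queue = [38, 20, 2, 4]
enqueue(9): queue = [38, 20, 2, 4, 9]
dequeue(): queue = [20, 2, 4, 9]
enqueue(62): queue = [20, 2, 4, 9, 62]
enqueue(96): queue = [20, 2, 4, 9, 62, 96]
enqueue(44): queue = [20, 2, 4, 9, 62, 96, 44]
enqueue(72): queue = [20, 2, 4, 9, 62, 96, 44, 72]
enqueue(17): queue = [20, 2, 4, 9, 62, 96, 44, 72, 17]
enqueue(17): queue = [20, 2, 4, 9, 62, 96, 44, 72, 17, 17]
enqueue(47): queue = [20, 2, 4, 9, 62, 96, 44, 72, 17, 17, 47]

Answer: 20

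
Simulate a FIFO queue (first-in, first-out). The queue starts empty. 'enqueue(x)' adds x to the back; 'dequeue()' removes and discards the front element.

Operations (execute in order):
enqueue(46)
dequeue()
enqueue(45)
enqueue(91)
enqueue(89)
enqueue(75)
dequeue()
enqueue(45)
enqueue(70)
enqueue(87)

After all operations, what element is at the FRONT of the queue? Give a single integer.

enqueue(46): queue = [46]
dequeue(): queue = []
enqueue(45): queue = [45]
enqueue(91): queue = [45, 91]
enqueue(89): queue = [45, 91, 89]
enqueue(75): queue = [45, 91, 89, 75]
dequeue(): queue = [91, 89, 75]
enqueue(45): queue = [91, 89, 75, 45]
enqueue(70): queue = [91, 89, 75, 45, 70]
enqueue(87): queue = [91, 89, 75, 45, 70, 87]

Answer: 91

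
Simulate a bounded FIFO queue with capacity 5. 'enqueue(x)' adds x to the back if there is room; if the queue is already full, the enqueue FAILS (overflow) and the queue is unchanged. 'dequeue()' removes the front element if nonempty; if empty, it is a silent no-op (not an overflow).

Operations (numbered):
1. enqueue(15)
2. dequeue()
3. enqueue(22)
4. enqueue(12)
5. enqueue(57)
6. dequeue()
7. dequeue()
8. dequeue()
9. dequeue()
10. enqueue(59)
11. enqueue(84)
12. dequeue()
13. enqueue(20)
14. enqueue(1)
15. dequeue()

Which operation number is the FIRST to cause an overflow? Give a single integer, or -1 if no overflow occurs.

Answer: -1

Derivation:
1. enqueue(15): size=1
2. dequeue(): size=0
3. enqueue(22): size=1
4. enqueue(12): size=2
5. enqueue(57): size=3
6. dequeue(): size=2
7. dequeue(): size=1
8. dequeue(): size=0
9. dequeue(): empty, no-op, size=0
10. enqueue(59): size=1
11. enqueue(84): size=2
12. dequeue(): size=1
13. enqueue(20): size=2
14. enqueue(1): size=3
15. dequeue(): size=2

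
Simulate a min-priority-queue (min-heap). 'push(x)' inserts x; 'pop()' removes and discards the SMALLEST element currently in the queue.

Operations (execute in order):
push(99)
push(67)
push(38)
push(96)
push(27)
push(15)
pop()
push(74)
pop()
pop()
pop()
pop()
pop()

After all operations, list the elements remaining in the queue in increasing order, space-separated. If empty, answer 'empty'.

Answer: 99

Derivation:
push(99): heap contents = [99]
push(67): heap contents = [67, 99]
push(38): heap contents = [38, 67, 99]
push(96): heap contents = [38, 67, 96, 99]
push(27): heap contents = [27, 38, 67, 96, 99]
push(15): heap contents = [15, 27, 38, 67, 96, 99]
pop() → 15: heap contents = [27, 38, 67, 96, 99]
push(74): heap contents = [27, 38, 67, 74, 96, 99]
pop() → 27: heap contents = [38, 67, 74, 96, 99]
pop() → 38: heap contents = [67, 74, 96, 99]
pop() → 67: heap contents = [74, 96, 99]
pop() → 74: heap contents = [96, 99]
pop() → 96: heap contents = [99]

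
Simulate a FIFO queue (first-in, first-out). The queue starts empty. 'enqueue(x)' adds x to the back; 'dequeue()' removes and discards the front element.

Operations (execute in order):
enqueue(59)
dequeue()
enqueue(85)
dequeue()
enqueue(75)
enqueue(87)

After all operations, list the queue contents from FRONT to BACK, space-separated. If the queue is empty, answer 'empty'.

enqueue(59): [59]
dequeue(): []
enqueue(85): [85]
dequeue(): []
enqueue(75): [75]
enqueue(87): [75, 87]

Answer: 75 87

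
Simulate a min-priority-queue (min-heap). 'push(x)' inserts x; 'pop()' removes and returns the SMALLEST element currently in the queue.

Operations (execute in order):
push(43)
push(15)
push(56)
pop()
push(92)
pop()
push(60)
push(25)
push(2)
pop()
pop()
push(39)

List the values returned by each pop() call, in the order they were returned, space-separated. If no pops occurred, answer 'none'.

push(43): heap contents = [43]
push(15): heap contents = [15, 43]
push(56): heap contents = [15, 43, 56]
pop() → 15: heap contents = [43, 56]
push(92): heap contents = [43, 56, 92]
pop() → 43: heap contents = [56, 92]
push(60): heap contents = [56, 60, 92]
push(25): heap contents = [25, 56, 60, 92]
push(2): heap contents = [2, 25, 56, 60, 92]
pop() → 2: heap contents = [25, 56, 60, 92]
pop() → 25: heap contents = [56, 60, 92]
push(39): heap contents = [39, 56, 60, 92]

Answer: 15 43 2 25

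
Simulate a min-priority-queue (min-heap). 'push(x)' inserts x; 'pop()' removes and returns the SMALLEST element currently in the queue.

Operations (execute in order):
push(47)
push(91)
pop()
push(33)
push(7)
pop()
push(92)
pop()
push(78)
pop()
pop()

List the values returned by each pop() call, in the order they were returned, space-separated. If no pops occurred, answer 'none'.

push(47): heap contents = [47]
push(91): heap contents = [47, 91]
pop() → 47: heap contents = [91]
push(33): heap contents = [33, 91]
push(7): heap contents = [7, 33, 91]
pop() → 7: heap contents = [33, 91]
push(92): heap contents = [33, 91, 92]
pop() → 33: heap contents = [91, 92]
push(78): heap contents = [78, 91, 92]
pop() → 78: heap contents = [91, 92]
pop() → 91: heap contents = [92]

Answer: 47 7 33 78 91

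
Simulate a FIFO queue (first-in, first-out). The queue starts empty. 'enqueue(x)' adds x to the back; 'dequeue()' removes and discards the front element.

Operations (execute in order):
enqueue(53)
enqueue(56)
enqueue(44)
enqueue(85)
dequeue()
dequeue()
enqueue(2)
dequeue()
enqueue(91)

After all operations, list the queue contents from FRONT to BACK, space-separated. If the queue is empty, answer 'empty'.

Answer: 85 2 91

Derivation:
enqueue(53): [53]
enqueue(56): [53, 56]
enqueue(44): [53, 56, 44]
enqueue(85): [53, 56, 44, 85]
dequeue(): [56, 44, 85]
dequeue(): [44, 85]
enqueue(2): [44, 85, 2]
dequeue(): [85, 2]
enqueue(91): [85, 2, 91]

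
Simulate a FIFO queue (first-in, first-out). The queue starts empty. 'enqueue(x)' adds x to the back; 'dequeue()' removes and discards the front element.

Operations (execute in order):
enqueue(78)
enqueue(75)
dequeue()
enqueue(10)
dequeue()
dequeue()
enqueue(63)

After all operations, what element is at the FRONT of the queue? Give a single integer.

enqueue(78): queue = [78]
enqueue(75): queue = [78, 75]
dequeue(): queue = [75]
enqueue(10): queue = [75, 10]
dequeue(): queue = [10]
dequeue(): queue = []
enqueue(63): queue = [63]

Answer: 63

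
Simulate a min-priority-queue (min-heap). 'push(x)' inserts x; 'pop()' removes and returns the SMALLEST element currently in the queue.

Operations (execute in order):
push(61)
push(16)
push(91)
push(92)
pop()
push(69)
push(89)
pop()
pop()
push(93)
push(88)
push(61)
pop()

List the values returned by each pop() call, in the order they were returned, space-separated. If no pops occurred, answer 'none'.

push(61): heap contents = [61]
push(16): heap contents = [16, 61]
push(91): heap contents = [16, 61, 91]
push(92): heap contents = [16, 61, 91, 92]
pop() → 16: heap contents = [61, 91, 92]
push(69): heap contents = [61, 69, 91, 92]
push(89): heap contents = [61, 69, 89, 91, 92]
pop() → 61: heap contents = [69, 89, 91, 92]
pop() → 69: heap contents = [89, 91, 92]
push(93): heap contents = [89, 91, 92, 93]
push(88): heap contents = [88, 89, 91, 92, 93]
push(61): heap contents = [61, 88, 89, 91, 92, 93]
pop() → 61: heap contents = [88, 89, 91, 92, 93]

Answer: 16 61 69 61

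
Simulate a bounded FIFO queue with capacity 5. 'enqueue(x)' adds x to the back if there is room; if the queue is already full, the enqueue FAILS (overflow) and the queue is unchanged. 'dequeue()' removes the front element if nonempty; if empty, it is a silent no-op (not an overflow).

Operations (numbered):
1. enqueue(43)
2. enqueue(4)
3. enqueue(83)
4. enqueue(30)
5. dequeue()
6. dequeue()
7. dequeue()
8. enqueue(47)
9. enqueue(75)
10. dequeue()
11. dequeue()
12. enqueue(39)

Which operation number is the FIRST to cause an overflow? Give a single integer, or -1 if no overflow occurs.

1. enqueue(43): size=1
2. enqueue(4): size=2
3. enqueue(83): size=3
4. enqueue(30): size=4
5. dequeue(): size=3
6. dequeue(): size=2
7. dequeue(): size=1
8. enqueue(47): size=2
9. enqueue(75): size=3
10. dequeue(): size=2
11. dequeue(): size=1
12. enqueue(39): size=2

Answer: -1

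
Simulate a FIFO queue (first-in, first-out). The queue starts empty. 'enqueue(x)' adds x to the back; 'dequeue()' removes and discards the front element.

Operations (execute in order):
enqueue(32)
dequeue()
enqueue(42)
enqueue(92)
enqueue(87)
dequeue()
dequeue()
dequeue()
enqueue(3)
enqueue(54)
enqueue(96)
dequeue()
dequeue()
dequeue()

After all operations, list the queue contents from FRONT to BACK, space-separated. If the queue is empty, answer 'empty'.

Answer: empty

Derivation:
enqueue(32): [32]
dequeue(): []
enqueue(42): [42]
enqueue(92): [42, 92]
enqueue(87): [42, 92, 87]
dequeue(): [92, 87]
dequeue(): [87]
dequeue(): []
enqueue(3): [3]
enqueue(54): [3, 54]
enqueue(96): [3, 54, 96]
dequeue(): [54, 96]
dequeue(): [96]
dequeue(): []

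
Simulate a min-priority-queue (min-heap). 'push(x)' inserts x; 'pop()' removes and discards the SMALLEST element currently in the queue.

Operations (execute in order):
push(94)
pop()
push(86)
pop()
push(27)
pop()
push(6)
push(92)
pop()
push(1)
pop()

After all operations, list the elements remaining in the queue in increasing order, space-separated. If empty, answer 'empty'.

push(94): heap contents = [94]
pop() → 94: heap contents = []
push(86): heap contents = [86]
pop() → 86: heap contents = []
push(27): heap contents = [27]
pop() → 27: heap contents = []
push(6): heap contents = [6]
push(92): heap contents = [6, 92]
pop() → 6: heap contents = [92]
push(1): heap contents = [1, 92]
pop() → 1: heap contents = [92]

Answer: 92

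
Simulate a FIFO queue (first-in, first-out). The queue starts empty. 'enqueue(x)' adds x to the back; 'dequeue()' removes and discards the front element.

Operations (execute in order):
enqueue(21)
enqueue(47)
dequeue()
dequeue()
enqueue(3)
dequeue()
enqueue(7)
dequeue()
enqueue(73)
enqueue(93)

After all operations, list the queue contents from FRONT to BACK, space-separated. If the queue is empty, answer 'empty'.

Answer: 73 93

Derivation:
enqueue(21): [21]
enqueue(47): [21, 47]
dequeue(): [47]
dequeue(): []
enqueue(3): [3]
dequeue(): []
enqueue(7): [7]
dequeue(): []
enqueue(73): [73]
enqueue(93): [73, 93]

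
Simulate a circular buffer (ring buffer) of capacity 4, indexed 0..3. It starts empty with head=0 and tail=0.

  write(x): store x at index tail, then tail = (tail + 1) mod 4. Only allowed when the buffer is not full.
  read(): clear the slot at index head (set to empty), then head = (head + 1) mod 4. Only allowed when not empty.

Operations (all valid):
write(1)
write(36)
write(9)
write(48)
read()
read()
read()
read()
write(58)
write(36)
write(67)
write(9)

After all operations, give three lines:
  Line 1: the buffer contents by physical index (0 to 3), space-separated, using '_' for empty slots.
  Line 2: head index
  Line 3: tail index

Answer: 58 36 67 9
0
0

Derivation:
write(1): buf=[1 _ _ _], head=0, tail=1, size=1
write(36): buf=[1 36 _ _], head=0, tail=2, size=2
write(9): buf=[1 36 9 _], head=0, tail=3, size=3
write(48): buf=[1 36 9 48], head=0, tail=0, size=4
read(): buf=[_ 36 9 48], head=1, tail=0, size=3
read(): buf=[_ _ 9 48], head=2, tail=0, size=2
read(): buf=[_ _ _ 48], head=3, tail=0, size=1
read(): buf=[_ _ _ _], head=0, tail=0, size=0
write(58): buf=[58 _ _ _], head=0, tail=1, size=1
write(36): buf=[58 36 _ _], head=0, tail=2, size=2
write(67): buf=[58 36 67 _], head=0, tail=3, size=3
write(9): buf=[58 36 67 9], head=0, tail=0, size=4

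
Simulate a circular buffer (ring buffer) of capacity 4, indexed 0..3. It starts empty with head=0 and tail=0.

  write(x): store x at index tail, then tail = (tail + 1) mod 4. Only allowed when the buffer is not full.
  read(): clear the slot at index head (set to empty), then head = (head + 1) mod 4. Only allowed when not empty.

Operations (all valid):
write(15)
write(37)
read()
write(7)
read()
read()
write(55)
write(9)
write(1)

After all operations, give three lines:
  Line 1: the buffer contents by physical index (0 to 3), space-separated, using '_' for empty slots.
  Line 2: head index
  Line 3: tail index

write(15): buf=[15 _ _ _], head=0, tail=1, size=1
write(37): buf=[15 37 _ _], head=0, tail=2, size=2
read(): buf=[_ 37 _ _], head=1, tail=2, size=1
write(7): buf=[_ 37 7 _], head=1, tail=3, size=2
read(): buf=[_ _ 7 _], head=2, tail=3, size=1
read(): buf=[_ _ _ _], head=3, tail=3, size=0
write(55): buf=[_ _ _ 55], head=3, tail=0, size=1
write(9): buf=[9 _ _ 55], head=3, tail=1, size=2
write(1): buf=[9 1 _ 55], head=3, tail=2, size=3

Answer: 9 1 _ 55
3
2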